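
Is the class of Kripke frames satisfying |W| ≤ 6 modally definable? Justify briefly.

Any modally definable frame class is closed under disjoint unions.
Any modal formula valid on each of 7 disjoint one-world frames is valid on their disjoint union (validity is preserved under disjoint unions). Each one-world frame has |W|=1≤6, but the union has |W|=7.
So the class is not modally definable.

No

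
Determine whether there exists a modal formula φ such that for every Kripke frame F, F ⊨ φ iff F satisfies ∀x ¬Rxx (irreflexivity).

Not modally definable

Any modally definable frame class is closed under surjective bounded morphisms.
The 3-cycle (worlds s,t,u with s→t→u→s) is irreflexive, and the map sending every world to a single reflexive point • is a surjective bounded morphism (forth: every edge maps to (•,•); back: every world has a successor). So any modal formula valid on the 3-cycle is also valid on the reflexive point, which is not irreflexive.
So the class is not modally definable.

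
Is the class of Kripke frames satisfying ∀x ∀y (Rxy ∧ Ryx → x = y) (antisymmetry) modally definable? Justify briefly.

No

Any modally definable frame class is closed under surjective bounded morphisms.
The 8-cycle (worlds 0,1,2,3,4,5,6,7 with 0→1→2→3→4→5→6→7→0) is antisymmetric. Sending even-indexed worlds to s and odd-indexed worlds to t is a surjective bounded morphism onto the two-world frame with s↔t, which is not antisymmetric.
Hence antisymmetry is not modally definable.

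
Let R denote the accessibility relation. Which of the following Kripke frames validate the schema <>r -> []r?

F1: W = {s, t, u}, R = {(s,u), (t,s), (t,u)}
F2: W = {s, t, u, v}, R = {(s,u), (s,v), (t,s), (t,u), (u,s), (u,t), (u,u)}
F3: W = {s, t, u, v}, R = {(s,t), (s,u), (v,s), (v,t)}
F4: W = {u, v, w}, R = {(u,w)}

F4

This is the axiom for partial functionality; its first-order frame correspondent is forall x forall y forall z (Rxy & Rxz -> y = z).
F1: fails — t sees both s and u.
F2: fails — s sees both u and v.
F3: fails — s sees both t and u.
F4: holds.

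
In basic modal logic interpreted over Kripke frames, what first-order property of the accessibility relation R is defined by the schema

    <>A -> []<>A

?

Suppose ◇A→□◇A is valid. Take Rxy, Rxz and set V(A)={y}. Then ◇A at x, so □◇A at x, so ◇A at z, so some w with Rzw has A; w=y, i.e. Rzy. By symmetry of the argument, Ryz.
Conversely, any frame satisfying forall x forall y forall z (Rxy & Rxz -> Ryz) validates the schema.
So the correspondent is the Euclidean property.

The Euclidean property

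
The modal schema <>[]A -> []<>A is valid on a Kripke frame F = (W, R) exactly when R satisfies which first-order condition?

Convergence

Suppose ◇□A→□◇A is valid. Take Rxy, Rxz and set V(A)={w : Ryw}. Then □A at y so ◇□A at x, so □◇A at x, so ◇A at z, giving w with Rzw and Ryw.
Conversely, on a frame with convergence the schema holds at every world under every valuation.
So the correspondent is convergence.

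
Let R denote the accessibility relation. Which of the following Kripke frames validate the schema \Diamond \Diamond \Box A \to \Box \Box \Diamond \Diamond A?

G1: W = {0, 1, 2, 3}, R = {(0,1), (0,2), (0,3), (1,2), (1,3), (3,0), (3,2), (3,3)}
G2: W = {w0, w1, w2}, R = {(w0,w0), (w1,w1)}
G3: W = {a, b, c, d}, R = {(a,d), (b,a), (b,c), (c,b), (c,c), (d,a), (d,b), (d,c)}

G2

Frame correspondent (Sahlqvist): \forall x \forall y \forall z ((x R^2 y \wedge x R^2 z) \to \exists w (yRw \wedge z R^2 w)) — i.e. a generalized confluence (Geach) condition.
G1: fails — 0R²0, 0R²2 but no w with 0Rw and 2R²w.
G2: holds.
G3: fails — aR²a, aR²a but no w with aRw and aR²w.
Valid on: G2.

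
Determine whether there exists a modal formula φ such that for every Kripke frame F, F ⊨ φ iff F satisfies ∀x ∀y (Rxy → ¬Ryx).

Not modally definable

If a class were modally definable it would be closed under surjective bounded morphisms (Goldblatt–Thomason).
The 3-cycle (worlds 0,1,2 with 0→1→2→0) is asymmetric. Mapping every world to a single reflexive point • is a surjective bounded morphism, and the reflexive point is not asymmetric (R•• but asymmetry requires ¬R••).
Hence asymmetry is not modally definable.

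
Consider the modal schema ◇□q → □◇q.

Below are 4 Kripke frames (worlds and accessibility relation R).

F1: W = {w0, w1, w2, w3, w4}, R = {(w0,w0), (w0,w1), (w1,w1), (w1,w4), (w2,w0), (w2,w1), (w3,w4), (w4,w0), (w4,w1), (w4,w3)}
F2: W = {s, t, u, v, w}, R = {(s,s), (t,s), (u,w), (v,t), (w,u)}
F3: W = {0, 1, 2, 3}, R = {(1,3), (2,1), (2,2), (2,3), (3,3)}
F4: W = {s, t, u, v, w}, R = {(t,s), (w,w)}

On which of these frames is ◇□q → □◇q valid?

F2, F3

This is the axiom for convergence; its first-order frame correspondent is ∀x ∀y ∀z (Rxy ∧ Rxz → ∃w (Ryw ∧ Rzw)).
F1: fails — Rw4w0 and Rw4w3 but w0 and w3 have no common successor.
F2: ✓.
F3: ✓.
F4: fails — Rts and Rts but s and s have no common successor.
Valid on: F2, F3.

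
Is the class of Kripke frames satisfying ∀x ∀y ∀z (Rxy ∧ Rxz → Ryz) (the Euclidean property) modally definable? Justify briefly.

Yes — defined by ◇q → □◇q

The condition is the Euclidean property. A defining modal formula is ◇q → □◇q.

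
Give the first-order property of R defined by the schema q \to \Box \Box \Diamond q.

\forall x \forall z (x R^2 z \to \exists w (x = w \wedge zRw))

This is a Sahlqvist (Geach-type) schema ◇^0□^0q → □^2◇^1q.
Minimal-valuation argument: fix x; take any y with xR^0y and any z with xR^2z. Set V(q) to the set of worlds R-reachable from y in exactly 0 steps. Then □^0q holds at y, so the antecedent holds at x; validity forces ◇^1q at z, giving a w with zR^1w and yR^0w.
First-order correspondent: \forall x \forall z (x R^2 z \to \exists w (x = w \wedge zRw)).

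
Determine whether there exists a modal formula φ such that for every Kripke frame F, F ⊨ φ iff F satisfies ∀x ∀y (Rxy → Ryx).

This is a Sahlqvist condition; the B axiom q → □◇q defines it.
Suppose q→□◇q is valid. Take Rxy and set V(q)={x}. Then q at x, so □◇q at x, so ◇q at y, so some z with Ryz has q; z=x, i.e. Ryx.

Yes — defined by q → □◇q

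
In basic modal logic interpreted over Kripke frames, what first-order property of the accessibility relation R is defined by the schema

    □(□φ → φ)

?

Suppose □(□φ→φ) is valid. Take Rxy and set V(φ)={w : Ryw}. Then at y, □φ holds; since □(□φ→φ) at x, □φ→φ at y, so φ at y, i.e. Ryy.
Conversely, on a frame with shift-reflexivity the schema holds at every world under every valuation.
Frame condition: ∀x ∀y (Rxy → Ryy).

shift-reflexivity: ∀x ∀y (Rxy → Ryy)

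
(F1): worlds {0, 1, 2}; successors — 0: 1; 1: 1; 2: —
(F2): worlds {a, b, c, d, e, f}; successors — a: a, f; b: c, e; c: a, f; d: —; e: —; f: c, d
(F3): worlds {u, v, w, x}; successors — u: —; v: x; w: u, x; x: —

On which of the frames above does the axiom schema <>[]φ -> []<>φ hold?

This is the axiom for convergence; its first-order frame correspondent is forall x forall y forall z (Rxy & Rxz -> exists w (Ryw & Rzw)).
(F1): condition met.
(F2): fails — Raa and Raf but a and f have no common successor.
(F3): fails — Rvx and Rvx but x and x have no common successor.

(F1)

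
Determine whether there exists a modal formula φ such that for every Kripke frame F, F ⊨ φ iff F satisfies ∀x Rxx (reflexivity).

Definable; □p → p defines it

Yes: it is reflexivity, defined by the T schema □p → p.
Suppose □p→p is valid. At any x set V(p)={w : Rxw}. Then □p holds at x, so p holds at x, i.e. Rxx.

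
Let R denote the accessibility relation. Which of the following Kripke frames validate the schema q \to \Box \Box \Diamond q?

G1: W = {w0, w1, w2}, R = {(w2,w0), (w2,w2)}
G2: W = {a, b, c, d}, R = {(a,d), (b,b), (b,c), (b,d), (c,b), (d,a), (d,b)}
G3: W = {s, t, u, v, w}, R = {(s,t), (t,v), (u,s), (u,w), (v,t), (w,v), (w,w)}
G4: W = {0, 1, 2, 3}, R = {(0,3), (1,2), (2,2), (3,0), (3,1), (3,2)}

none

The schema corresponds to a generalized confluence (Geach) condition: \forall x \forall z (x R^2 z \to \exists w (x = w \wedge zRw)).
G1: fails — w2R²w0 but no w with w2=w and w0Rw.
G2: fails — aR²a but no w with a=w and aRw.
G3: fails — sR²v but no w* with s=w* and vRw*.
G4: fails — 0R²0 but no w with 0=w and 0Rw.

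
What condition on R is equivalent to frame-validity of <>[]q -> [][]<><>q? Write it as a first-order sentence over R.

forall x forall y forall z ((xRy & x R^2 z) -> exists w (yRw & z R^2 w))

This is a Sahlqvist (Geach-type) schema ◇^1□^1q → □^2◇^2q.
Minimal-valuation argument: fix x; take any y with xR^1y and any z with xR^2z. Set V(q) to the set of worlds R-reachable from y in exactly 1 step. Then □^1q holds at y, so the antecedent holds at x; validity forces ◇^2q at z, giving a w with zR^2w and yR^1w.
First-order correspondent: forall x forall y forall z ((xRy & x R^2 z) -> exists w (yRw & z R^2 w)).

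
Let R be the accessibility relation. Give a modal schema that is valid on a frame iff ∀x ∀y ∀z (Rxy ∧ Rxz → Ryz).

A defining formula is ◇q → □◇q (the 5 axiom).
Suppose ◇q→□◇q is valid. Take Rxy, Rxz and set V(q)={y}. Then ◇q at x, so □◇q at x, so ◇q at z, so some w with Rzw has q; w=y, i.e. Rzy. By symmetry of the argument, Ryz.

◇q → □◇q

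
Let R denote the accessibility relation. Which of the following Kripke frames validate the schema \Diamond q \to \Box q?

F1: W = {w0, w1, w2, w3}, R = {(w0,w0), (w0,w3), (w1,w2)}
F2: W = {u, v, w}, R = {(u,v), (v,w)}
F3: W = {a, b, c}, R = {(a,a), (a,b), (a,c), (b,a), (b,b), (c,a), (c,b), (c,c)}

Frame correspondent (Sahlqvist): \forall x \forall y \forall z (Rxy \wedge Rxz \to y = z) — i.e. partial functionality.
F1: fails — w0 sees both w0 and w3.
F2: satisfies the condition.
F3: fails — a sees both a and b.

F2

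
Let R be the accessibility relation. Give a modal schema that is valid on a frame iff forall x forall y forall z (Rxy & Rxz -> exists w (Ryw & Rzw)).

A defining formula is ◇□q → □◇q (the .2 axiom).
Suppose ◇□q→□◇q is valid. Take Rxy, Rxz and set V(q)={w : Ryw}. Then □q at y so ◇□q at x, so □◇q at x, so ◇q at z, giving w with Rzw and Ryw.

◇□q → □◇q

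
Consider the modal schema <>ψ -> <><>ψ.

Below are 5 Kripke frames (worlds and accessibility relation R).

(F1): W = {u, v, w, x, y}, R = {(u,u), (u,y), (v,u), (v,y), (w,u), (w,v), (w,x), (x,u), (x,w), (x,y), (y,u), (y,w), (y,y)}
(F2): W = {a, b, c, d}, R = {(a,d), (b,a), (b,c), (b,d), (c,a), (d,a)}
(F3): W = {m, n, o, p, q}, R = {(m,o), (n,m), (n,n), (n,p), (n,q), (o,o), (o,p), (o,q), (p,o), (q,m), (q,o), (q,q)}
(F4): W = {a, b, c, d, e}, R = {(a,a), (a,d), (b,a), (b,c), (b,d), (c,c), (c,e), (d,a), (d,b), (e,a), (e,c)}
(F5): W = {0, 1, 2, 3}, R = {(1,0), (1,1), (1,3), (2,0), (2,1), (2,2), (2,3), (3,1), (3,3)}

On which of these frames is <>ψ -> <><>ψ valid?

This is the axiom for a generalized confluence (Geach) condition; its first-order frame correspondent is forall x forall y (xRy -> exists w (y = w & x R^2 w)).
(F1): fails — wRv but no t with v=t and wR²t.
(F2): fails — aRd but no w with d=w and aR²w.
(F3): holds.
(F4): fails — dRb but no w with b=w and dR²w.
(F5): holds.

(F3), (F5)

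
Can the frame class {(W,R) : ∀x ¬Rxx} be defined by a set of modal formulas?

Modal frame validity is preserved under surjective bounded morphisms.
The 2-cycle (worlds s,t with s→t→s) is irreflexive, and the map sending every world to a single reflexive point • is a surjective bounded morphism (forth: every edge maps to (•,•); back: every world has a successor). So any modal formula valid on the 2-cycle is also valid on the reflexive point, which is not irreflexive.
Hence irreflexivity is not modally definable.

Not modally definable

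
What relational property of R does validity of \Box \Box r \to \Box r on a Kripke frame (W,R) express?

Suppose □□r→□r is valid. Take Rxy and set V(r)={w : xR²w}. Then □□r at x, so □r at x, so r at y, i.e. ∃z(Rxz∧Rzy).

density: \forall x \forall y (Rxy \to \exists z (Rxz \wedge Rzy))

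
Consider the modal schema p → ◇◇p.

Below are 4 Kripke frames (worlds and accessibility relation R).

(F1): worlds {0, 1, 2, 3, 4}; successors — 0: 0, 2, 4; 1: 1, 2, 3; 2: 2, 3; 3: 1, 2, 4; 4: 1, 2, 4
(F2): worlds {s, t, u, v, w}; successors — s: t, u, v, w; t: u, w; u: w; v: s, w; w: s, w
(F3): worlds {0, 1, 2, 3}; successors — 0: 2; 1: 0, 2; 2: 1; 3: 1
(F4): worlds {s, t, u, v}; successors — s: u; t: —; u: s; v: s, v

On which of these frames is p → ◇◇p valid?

The schema corresponds to a generalized confluence (Geach) condition: ∀x ∃w (x = w ∧ xR²w).
(F1): satisfies the condition.
(F2): fails — at t but no w* with t=w* and tR²w*.
(F3): fails — at 0 but no w with 0=w and 0R²w.
(F4): fails — at t but no w with t=w and tR²w.
Valid on: (F1).

(F1)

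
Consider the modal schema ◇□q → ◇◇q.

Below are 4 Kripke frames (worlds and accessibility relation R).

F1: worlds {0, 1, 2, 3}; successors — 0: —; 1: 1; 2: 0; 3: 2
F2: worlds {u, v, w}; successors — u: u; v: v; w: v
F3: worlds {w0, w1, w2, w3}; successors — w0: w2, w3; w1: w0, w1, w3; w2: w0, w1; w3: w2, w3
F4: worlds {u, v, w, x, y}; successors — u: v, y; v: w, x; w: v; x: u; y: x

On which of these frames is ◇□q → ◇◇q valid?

F2, F3, F4

This is the axiom for a generalized confluence (Geach) condition; its first-order frame correspondent is ∀x ∀y (xRy → ∃w (yRw ∧ xR²w)).
F1: fails — 2R0 but no w with 0Rw and 2R²w.
F2: satisfies the condition.
F3: satisfies the condition.
F4: satisfies the condition.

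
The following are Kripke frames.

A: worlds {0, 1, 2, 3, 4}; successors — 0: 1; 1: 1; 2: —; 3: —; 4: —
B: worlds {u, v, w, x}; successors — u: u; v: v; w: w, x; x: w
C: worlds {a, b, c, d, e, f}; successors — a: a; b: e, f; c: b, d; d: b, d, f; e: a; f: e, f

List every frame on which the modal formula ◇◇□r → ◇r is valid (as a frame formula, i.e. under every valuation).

Frame correspondent (Sahlqvist): ∀x ∀y (xR²y → ∃w (yRw ∧ xRw)) — i.e. a generalized confluence (Geach) condition.
A: holds.
B: holds.
C: fails — bR²a but no w with aRw and bRw.
Valid on: A, B.

A, B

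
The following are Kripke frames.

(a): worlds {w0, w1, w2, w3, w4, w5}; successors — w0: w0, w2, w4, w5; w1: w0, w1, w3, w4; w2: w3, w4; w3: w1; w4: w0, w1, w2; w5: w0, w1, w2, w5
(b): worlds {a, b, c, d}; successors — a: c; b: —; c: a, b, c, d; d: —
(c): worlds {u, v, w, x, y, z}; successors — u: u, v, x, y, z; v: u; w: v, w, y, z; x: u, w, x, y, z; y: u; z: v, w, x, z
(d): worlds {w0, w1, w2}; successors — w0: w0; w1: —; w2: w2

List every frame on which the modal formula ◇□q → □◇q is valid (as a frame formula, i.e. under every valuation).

The schema corresponds to convergence: ∀x ∀y ∀z (Rxy ∧ Rxz → ∃w (Ryw ∧ Rzw)).
(a): fails — Rw0w4 and Rw0w2 but w4 and w2 have no common successor.
(b): fails — Rcc and Rcd but c and d have no common successor.
(c): fails — Ruv and Ruz but v and z have no common successor.
(d): condition met.
Valid on: (d).

(d)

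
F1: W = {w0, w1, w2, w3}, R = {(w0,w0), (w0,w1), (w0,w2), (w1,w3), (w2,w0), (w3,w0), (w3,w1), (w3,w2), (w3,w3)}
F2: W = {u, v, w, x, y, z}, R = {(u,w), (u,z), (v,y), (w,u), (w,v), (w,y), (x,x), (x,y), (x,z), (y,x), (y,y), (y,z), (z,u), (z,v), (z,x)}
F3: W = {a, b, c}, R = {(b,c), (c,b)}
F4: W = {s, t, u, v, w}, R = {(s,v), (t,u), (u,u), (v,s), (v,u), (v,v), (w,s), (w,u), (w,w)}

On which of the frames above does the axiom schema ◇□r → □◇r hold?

The schema corresponds to convergence: ∀x ∀y ∀z (Rxy ∧ Rxz → ∃w (Ryw ∧ Rzw)).
F1: fails — Rw0w1 and Rw0w0 but w1 and w0 have no common successor.
F2: fails — Rwu and Rwv but u and v have no common successor.
F3: satisfies the condition.
F4: fails — Rvu and Rvs but u and s have no common successor.
Valid on: F3.

F3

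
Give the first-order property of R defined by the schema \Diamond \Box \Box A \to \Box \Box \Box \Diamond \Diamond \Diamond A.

This is a Sahlqvist (Geach-type) schema ◇^1□^2A → □^3◇^3A.
Minimal-valuation argument: fix x; take any y with xR^1y and any z with xR^3z. Set V(A) to the set of worlds R-reachable from y in exactly 2 steps. Then □^2A holds at y, so the antecedent holds at x; validity forces ◇^3A at z, giving a w with zR^3w and yR^2w.
First-order correspondent: \forall x \forall y \forall z ((xRy \wedge x R^3 z) \to \exists w (y R^2 w \wedge z R^3 w)).

\forall x \forall y \forall z ((xRy \wedge x R^3 z) \to \exists w (y R^2 w \wedge z R^3 w))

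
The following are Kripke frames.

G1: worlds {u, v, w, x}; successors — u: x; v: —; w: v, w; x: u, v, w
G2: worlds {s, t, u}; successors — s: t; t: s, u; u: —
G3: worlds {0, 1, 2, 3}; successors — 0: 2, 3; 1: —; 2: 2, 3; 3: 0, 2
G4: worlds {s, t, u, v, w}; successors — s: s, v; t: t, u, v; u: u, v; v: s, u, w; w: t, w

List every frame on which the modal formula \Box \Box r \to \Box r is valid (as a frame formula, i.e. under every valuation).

G4

The schema corresponds to density: \forall x \forall y (Rxy \to \exists z (Rxz \wedge Rzy)).
G1: fails — Rxu but no z with Rxz and Rzu.
G2: fails — Rtu but no z with Rtz and Rzu.
G3: fails — R30 but no z with R3z and Rz0.
G4: satisfies the condition.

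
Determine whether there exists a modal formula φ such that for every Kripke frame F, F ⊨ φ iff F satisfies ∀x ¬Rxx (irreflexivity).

No

Modal frame validity is preserved under surjective bounded morphisms.
The 5-cycle (worlds s,t,u,v,w with s→t→u→v→w→s) is irreflexive, and the map sending every world to a single reflexive point • is a surjective bounded morphism (forth: every edge maps to (•,•); back: every world has a successor). So any modal formula valid on the 5-cycle is also valid on the reflexive point, which is not irreflexive.
Hence irreflexivity is not modally definable.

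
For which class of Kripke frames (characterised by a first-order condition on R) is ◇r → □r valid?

Suppose ◇r→□r is valid. Take Rxy, Rxz and set V(r)={y}. Then ◇r at x, so □r at x, so r at z, i.e. z=y.

partial functionality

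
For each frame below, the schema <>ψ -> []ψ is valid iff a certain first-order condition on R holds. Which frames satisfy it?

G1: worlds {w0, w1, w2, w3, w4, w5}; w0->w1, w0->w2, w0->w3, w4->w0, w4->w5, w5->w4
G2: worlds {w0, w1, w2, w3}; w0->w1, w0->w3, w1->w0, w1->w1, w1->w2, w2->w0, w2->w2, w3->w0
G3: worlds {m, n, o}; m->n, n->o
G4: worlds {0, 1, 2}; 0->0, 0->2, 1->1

G3

This is the axiom for partial functionality; its first-order frame correspondent is forall x forall y forall z (Rxy & Rxz -> y = z).
G1: fails — w0 sees both w1 and w2.
G2: fails — w0 sees both w1 and w3.
G3: satisfies the condition.
G4: fails — 0 sees both 0 and 2.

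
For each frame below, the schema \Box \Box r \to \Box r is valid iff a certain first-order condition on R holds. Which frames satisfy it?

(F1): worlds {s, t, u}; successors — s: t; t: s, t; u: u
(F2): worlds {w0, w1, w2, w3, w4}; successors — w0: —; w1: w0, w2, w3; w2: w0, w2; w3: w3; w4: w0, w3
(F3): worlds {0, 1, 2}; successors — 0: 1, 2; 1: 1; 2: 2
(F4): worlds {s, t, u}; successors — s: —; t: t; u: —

The schema corresponds to density: \forall x \forall y (Rxy \to \exists z (Rxz \wedge Rzy)).
(F1): condition met.
(F2): fails — Rw4w0 but no z with Rw4z and Rzw0.
(F3): condition met.
(F4): condition met.

(F1), (F3), (F4)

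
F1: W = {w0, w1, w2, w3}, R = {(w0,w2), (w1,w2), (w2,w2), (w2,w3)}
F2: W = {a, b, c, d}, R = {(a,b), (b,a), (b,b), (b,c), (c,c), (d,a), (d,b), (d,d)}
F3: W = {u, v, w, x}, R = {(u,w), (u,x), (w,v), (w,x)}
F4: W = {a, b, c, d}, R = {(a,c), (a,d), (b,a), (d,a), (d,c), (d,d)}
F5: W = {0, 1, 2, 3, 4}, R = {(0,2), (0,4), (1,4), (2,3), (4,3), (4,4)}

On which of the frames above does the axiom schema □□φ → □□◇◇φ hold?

F2

This is the axiom for a generalized confluence (Geach) condition; its first-order frame correspondent is ∀x ∀z (xR²z → ∃w (xR²w ∧ zR²w)).
F1: fails — w0R²w3 but no w with w0R²w and w3R²w.
F2: ✓.
F3: fails — uR²v but no t with uR²t and vR²t.
F4: fails — aR²c but no w with aR²w and cR²w.
F5: fails — 0R²3 but no w with 0R²w and 3R²w.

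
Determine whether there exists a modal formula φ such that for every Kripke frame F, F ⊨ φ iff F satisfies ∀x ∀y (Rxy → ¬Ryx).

If a class were modally definable it would be closed under surjective bounded morphisms (Goldblatt–Thomason).
The 3-cycle (worlds w0,w1,w2 with w0→w1→w2→w0) is asymmetric. Mapping every world to a single reflexive point • is a surjective bounded morphism, and the reflexive point is not asymmetric (R•• but asymmetry requires ¬R••).
So no modal formula (or set of formulas) defines exactly the asymmetric frames.

Not modally definable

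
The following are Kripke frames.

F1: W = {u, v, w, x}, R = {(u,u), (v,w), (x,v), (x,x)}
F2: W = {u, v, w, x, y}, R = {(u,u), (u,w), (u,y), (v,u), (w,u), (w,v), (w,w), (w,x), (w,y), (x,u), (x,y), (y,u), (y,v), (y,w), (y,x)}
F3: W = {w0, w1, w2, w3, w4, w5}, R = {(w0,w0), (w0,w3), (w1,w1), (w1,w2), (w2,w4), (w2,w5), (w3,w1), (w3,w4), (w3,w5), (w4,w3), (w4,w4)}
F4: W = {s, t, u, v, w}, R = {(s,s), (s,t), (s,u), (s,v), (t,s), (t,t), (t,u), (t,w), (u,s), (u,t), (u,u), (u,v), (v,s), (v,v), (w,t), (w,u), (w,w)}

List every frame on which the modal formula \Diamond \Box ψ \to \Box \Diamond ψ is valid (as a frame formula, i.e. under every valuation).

F2, F4

This is the axiom for convergence; its first-order frame correspondent is \forall x \forall y \forall z (Rxy \wedge Rxz \to \exists w (Ryw \wedge Rzw)).
F1: fails — Rvw and Rvw but w and w have no common successor.
F2: ✓.
F3: fails — Rw0w0 and Rw0w3 but w0 and w3 have no common successor.
F4: ✓.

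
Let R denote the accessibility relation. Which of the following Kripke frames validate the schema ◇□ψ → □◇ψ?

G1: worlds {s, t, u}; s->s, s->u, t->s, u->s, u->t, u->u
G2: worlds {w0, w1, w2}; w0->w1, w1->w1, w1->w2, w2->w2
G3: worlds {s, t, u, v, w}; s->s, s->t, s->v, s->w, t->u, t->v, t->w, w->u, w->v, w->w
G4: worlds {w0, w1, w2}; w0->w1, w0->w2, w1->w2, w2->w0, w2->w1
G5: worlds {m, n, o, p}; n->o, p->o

G1, G2

This is the axiom for convergence; its first-order frame correspondent is ∀x ∀y ∀z (Rxy ∧ Rxz → ∃w (Ryw ∧ Rzw)).
G1: holds.
G2: holds.
G3: fails — Rsv and Rsv but v and v have no common successor.
G4: fails — Rw0w1 and Rw0w2 but w1 and w2 have no common successor.
G5: fails — Rno and Rno but o and o have no common successor.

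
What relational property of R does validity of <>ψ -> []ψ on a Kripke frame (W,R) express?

Suppose ◇ψ→□ψ is valid. Take Rxy, Rxz and set V(ψ)={y}. Then ◇ψ at x, so □ψ at x, so ψ at z, i.e. z=y.
Conversely, any frame satisfying forall x forall y forall z (Rxy & Rxz -> y = z) validates the schema.
Frame condition: forall x forall y forall z (Rxy & Rxz -> y = z).

Partial functionality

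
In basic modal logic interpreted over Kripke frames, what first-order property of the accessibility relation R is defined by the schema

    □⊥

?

emptiness of R

This schema is the Ver axiom.
It corresponds to emptiness of R: ∀x ∀y ¬Rxy.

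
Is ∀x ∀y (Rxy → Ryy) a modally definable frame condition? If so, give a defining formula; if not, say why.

Yes, by □(□p → p)

This is a Sahlqvist condition; the T□ axiom □(□p → p) defines it.
Suppose □(□p→p) is valid. Take Rxy and set V(p)={w : Ryw}. Then at y, □p holds; since □(□p→p) at x, □p→p at y, so p at y, i.e. Ryy.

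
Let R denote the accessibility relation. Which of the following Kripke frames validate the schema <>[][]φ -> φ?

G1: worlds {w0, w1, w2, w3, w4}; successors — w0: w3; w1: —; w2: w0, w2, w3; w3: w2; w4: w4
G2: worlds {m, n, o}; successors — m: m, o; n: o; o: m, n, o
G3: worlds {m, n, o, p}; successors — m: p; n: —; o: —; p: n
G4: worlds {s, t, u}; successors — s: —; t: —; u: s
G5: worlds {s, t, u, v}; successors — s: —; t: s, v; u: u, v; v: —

G1, G2

Frame correspondent (Sahlqvist): forall x forall y (xRy -> exists w (y R^2 w & x = w)) — i.e. a generalized confluence (Geach) condition.
G1: holds.
G2: holds.
G3: fails — mRp but no w with pR²w and m=w.
G4: fails — uRs but no w with sR²w and u=w.
G5: fails — tRs but no w with sR²w and t=w.
Valid on: G1, G2.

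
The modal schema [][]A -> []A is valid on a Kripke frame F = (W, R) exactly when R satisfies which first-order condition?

This is the C4 axiom.
It corresponds to density: forall x forall y (Rxy -> exists z (Rxz & Rzy)).

density: forall x forall y (Rxy -> exists z (Rxz & Rzy))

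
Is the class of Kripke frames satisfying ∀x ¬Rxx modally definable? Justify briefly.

Modal frame validity is preserved under surjective bounded morphisms.
The 2-cycle (worlds 0,1 with 0→1→0) is irreflexive, and the map sending every world to a single reflexive point • is a surjective bounded morphism (forth: every edge maps to (•,•); back: every world has a successor). So any modal formula valid on the 2-cycle is also valid on the reflexive point, which is not irreflexive.
So no modal formula (or set of formulas) defines exactly the irreflexive frames.

Not modally definable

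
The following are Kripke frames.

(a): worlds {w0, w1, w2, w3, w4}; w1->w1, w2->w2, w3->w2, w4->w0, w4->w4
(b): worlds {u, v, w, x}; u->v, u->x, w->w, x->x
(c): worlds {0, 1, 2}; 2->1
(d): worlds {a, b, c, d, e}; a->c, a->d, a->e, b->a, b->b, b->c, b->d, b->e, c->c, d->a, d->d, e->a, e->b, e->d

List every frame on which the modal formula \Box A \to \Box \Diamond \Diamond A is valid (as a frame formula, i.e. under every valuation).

(d)

The schema corresponds to a generalized confluence (Geach) condition: \forall x \forall z (xRz \to \exists w (xRw \wedge z R^2 w)).
(a): fails — w4Rw0 but no w with w4Rw and w0R²w.
(b): fails — uRv but no t with uRt and vR²t.
(c): fails — 2R1 but no w with 2Rw and 1R²w.
(d): satisfies the condition.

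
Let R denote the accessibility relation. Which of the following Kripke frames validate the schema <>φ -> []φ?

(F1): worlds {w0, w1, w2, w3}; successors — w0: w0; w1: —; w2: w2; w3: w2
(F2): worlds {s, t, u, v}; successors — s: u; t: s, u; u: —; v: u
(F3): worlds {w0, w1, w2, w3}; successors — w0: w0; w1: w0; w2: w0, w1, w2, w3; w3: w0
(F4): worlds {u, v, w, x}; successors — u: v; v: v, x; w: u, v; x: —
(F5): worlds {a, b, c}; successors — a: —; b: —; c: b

(F1), (F5)

This is the axiom for partial functionality; its first-order frame correspondent is forall x forall y forall z (Rxy & Rxz -> y = z).
(F1): ✓.
(F2): fails — t sees both s and u.
(F3): fails — w2 sees both w0 and w1.
(F4): fails — v sees both v and x.
(F5): ✓.
Valid on: (F1), (F5).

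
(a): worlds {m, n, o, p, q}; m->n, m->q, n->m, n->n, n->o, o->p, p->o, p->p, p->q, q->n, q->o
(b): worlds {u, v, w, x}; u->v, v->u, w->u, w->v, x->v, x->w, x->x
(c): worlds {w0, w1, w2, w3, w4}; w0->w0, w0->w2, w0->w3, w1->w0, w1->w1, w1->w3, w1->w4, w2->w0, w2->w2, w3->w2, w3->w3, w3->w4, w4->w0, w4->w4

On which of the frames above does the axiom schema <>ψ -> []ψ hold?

none

Frame correspondent (Sahlqvist): forall x forall y forall z (Rxy & Rxz -> y = z) — i.e. partial functionality.
(a): fails — m sees both n and q.
(b): fails — w sees both u and v.
(c): fails — w0 sees both w0 and w2.
Valid on no frame.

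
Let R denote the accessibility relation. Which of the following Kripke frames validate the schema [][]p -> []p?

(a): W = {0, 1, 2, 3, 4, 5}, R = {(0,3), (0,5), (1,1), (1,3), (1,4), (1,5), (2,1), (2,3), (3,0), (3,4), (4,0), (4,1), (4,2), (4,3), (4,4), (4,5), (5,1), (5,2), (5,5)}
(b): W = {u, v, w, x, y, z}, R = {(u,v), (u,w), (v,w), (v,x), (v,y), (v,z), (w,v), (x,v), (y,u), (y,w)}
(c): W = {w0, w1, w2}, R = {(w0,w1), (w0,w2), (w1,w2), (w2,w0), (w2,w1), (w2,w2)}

(c)

Frame correspondent (Sahlqvist): forall x forall y (Rxy -> exists z (Rxz & Rzy)) — i.e. density.
(a): fails — R03 but no z with R0z and Rz3.
(b): fails — Rvz but no t with Rvt and Rtz.
(c): satisfies the condition.
Valid on: (c).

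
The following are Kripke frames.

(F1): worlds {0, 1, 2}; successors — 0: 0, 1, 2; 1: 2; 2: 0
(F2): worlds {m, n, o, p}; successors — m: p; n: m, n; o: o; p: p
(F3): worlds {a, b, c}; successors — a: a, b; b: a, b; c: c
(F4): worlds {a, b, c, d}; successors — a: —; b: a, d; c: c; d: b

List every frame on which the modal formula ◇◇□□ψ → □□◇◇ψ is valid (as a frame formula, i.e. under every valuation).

The schema corresponds to a generalized confluence (Geach) condition: ∀x ∀y ∀z ((xR²y ∧ xR²z) → ∃w (yR²w ∧ zR²w)).
(F1): ✓.
(F2): ✓.
(F3): ✓.
(F4): fails — dR²a, dR²a but no w with aR²w and aR²w.
Valid on: (F1), (F2), (F3).

(F1), (F2), (F3)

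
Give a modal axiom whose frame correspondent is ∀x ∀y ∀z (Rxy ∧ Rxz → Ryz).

◇r → □◇r

This is the Euclidean property; the standard corresponding axiom is 5: ◇r → □◇r.
Suppose ◇r→□◇r is valid. Take Rxy, Rxz and set V(r)={y}. Then ◇r at x, so □◇r at x, so ◇r at z, so some w with Rzw has r; w=y, i.e. Rzy. By symmetry of the argument, Ryz.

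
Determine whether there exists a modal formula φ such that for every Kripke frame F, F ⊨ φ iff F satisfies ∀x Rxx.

Yes: it is reflexivity, defined by the T schema □r → r.
Suppose □r→r is valid. At any x set V(r)={w : Rxw}. Then □r holds at x, so r holds at x, i.e. Rxx.

Yes — defined by □r → r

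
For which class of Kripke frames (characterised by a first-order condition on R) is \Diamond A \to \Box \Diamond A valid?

Suppose ◇A→□◇A is valid. Take Rxy, Rxz and set V(A)={y}. Then ◇A at x, so □◇A at x, so ◇A at z, so some w with Rzw has A; w=y, i.e. Rzy. By symmetry of the argument, Ryz.
Conversely, any frame satisfying \forall x \forall y \forall z (Rxy \wedge Rxz \to Ryz) validates the schema.
Frame condition: \forall x \forall y \forall z (Rxy \wedge Rxz \to Ryz).

the Euclidean property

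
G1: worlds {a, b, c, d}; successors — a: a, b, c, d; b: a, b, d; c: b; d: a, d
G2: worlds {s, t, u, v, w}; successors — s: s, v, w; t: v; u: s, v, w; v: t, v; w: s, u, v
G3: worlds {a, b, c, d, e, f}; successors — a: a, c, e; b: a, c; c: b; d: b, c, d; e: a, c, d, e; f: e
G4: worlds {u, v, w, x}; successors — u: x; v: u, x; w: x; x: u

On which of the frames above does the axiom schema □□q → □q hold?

Frame correspondent (Sahlqvist): ∀x ∀y (Rxy → ∃z (Rxz ∧ Rzy)) — i.e. density.
G1: ✓.
G2: fails — Rwu but no z with Rwz and Rzu.
G3: fails — Rcb but no z with Rcz and Rzb.
G4: fails — Rwx but no z with Rwz and Rzx.

G1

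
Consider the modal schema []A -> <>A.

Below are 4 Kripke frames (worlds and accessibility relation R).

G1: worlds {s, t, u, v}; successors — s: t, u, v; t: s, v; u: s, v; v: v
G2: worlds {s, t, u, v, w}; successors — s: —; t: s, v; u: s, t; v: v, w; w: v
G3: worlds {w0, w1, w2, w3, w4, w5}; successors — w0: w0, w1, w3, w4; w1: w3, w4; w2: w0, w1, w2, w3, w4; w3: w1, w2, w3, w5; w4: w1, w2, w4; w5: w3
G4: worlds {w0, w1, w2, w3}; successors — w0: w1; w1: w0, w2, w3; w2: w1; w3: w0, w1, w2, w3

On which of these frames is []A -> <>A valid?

G1, G3, G4

The schema corresponds to seriality: forall x exists y Rxy.
G1: condition met.
G2: fails — world s has no successor.
G3: condition met.
G4: condition met.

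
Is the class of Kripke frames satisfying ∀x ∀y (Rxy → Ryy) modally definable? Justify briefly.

This is a Sahlqvist condition; the T□ axiom □(□p → p) defines it.
Suppose □(□p→p) is valid. Take Rxy and set V(p)={w : Ryw}. Then at y, □p holds; since □(□p→p) at x, □p→p at y, so p at y, i.e. Ryy.

Yes — defined by □(□p → p)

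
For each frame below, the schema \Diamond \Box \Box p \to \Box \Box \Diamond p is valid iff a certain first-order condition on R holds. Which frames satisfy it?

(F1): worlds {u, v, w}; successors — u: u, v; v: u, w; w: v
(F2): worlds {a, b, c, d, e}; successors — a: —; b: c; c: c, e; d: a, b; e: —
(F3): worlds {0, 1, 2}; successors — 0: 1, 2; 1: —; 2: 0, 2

This is the axiom for a generalized confluence (Geach) condition; its first-order frame correspondent is \forall x \forall y \forall z ((xRy \wedge x R^2 z) \to \exists w (y R^2 w \wedge zRw)).
(F1): condition met.
(F2): fails — bRc, bR²e but no w with cR²w and eRw.
(F3): fails — 0R1, 0R²0 but no w with 1R²w and 0Rw.
Valid on: (F1).

(F1)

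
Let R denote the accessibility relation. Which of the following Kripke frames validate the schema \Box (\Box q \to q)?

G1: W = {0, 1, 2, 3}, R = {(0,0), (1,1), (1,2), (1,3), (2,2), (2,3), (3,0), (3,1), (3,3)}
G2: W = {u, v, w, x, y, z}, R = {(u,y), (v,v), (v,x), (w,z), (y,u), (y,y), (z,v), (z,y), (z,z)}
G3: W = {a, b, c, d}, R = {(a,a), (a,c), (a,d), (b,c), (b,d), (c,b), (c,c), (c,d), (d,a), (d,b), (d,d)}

G1

This is the axiom for shift-reflexivity; its first-order frame correspondent is \forall x \forall y (Rxy \to Ryy).
G1: satisfies the condition.
G2: fails — Rvx but not Rxx.
G3: fails — Rcb but not Rbb.
Valid on: G1.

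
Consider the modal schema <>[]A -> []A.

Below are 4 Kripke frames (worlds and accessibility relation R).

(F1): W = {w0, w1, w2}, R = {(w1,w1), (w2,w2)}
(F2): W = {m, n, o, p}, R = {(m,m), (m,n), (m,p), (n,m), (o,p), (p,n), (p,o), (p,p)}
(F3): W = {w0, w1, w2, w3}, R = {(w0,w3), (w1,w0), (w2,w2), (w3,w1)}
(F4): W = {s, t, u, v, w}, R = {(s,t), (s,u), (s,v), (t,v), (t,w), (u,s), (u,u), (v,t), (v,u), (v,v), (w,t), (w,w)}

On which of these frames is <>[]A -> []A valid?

The schema corresponds to the Euclidean property: forall x forall y forall z (Rxy & Rxz -> Ryz).
(F1): ✓.
(F2): fails — Rmn and Rmn but not Rnn.
(F3): fails — Rw0w3 and Rw0w3 but not Rw3w3.
(F4): fails — Rsu and Rsv but not Ruv.
Valid on: (F1).

(F1)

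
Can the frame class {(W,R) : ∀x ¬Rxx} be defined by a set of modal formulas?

Any modally definable frame class is closed under surjective bounded morphisms.
The 3-cycle (worlds s,t,u with s→t→u→s) is irreflexive, and the map sending every world to a single reflexive point • is a surjective bounded morphism (forth: every edge maps to (•,•); back: every world has a successor). So any modal formula valid on the 3-cycle is also valid on the reflexive point, which is not irreflexive.
Hence irreflexivity is not modally definable.

Not modally definable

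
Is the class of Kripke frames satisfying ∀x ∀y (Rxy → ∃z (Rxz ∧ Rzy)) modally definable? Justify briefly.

The condition is density. A defining modal formula is □□q → □q.
Suppose □□q→□q is valid. Take Rxy and set V(q)={w : xR²w}. Then □□q at x, so □q at x, so q at y, i.e. ∃z(Rxz∧Rzy).

Yes, by □□q → □q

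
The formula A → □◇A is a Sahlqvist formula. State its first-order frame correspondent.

Symmetry

Suppose A→□◇A is valid. Take Rxy and set V(A)={x}. Then A at x, so □◇A at x, so ◇A at y, so some z with Ryz has A; z=x, i.e. Ryx.
Conversely, on a frame with symmetry the schema holds at every world under every valuation.
So the correspondent is symmetry.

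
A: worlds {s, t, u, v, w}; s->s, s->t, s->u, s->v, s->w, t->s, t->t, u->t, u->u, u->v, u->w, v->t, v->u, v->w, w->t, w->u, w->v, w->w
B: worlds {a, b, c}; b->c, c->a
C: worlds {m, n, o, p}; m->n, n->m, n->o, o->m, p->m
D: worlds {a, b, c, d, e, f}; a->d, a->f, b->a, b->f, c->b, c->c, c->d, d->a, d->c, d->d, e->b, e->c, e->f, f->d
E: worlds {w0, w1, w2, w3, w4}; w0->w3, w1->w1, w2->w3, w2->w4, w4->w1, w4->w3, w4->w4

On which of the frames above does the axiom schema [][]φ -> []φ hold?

This is the axiom for density; its first-order frame correspondent is forall x forall y (Rxy -> exists z (Rxz & Rzy)).
A: holds.
B: fails — Rca but no z with Rcz and Rza.
C: fails — Rom but no z with Roz and Rzm.
D: fails — Rba but no z with Rbz and Rza.
E: fails — Rw0w3 but no z with Rw0z and Rzw3.

A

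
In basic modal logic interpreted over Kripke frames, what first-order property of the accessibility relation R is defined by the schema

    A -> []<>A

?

Symmetry

Suppose A→□◇A is valid. Take Rxy and set V(A)={x}. Then A at x, so □◇A at x, so ◇A at y, so some z with Ryz has A; z=x, i.e. Ryx.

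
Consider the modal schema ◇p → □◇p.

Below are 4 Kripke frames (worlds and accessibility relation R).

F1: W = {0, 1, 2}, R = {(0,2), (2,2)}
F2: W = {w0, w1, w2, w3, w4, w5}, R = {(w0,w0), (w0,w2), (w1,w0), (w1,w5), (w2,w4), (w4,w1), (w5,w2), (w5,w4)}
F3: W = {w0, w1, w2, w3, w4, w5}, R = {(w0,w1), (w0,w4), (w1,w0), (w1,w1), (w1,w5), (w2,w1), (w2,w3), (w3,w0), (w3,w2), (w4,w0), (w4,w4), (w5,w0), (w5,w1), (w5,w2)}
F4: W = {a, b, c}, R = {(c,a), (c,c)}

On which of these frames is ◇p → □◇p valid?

The schema corresponds to the Euclidean property: ∀x ∀y ∀z (Rxy ∧ Rxz → Ryz).
F1: ✓.
F2: fails — Rw0w2 and Rw0w2 but not Rw2w2.
F3: fails — Rw0w4 and Rw0w1 but not Rw4w1.
F4: fails — Rca and Rca but not Raa.
Valid on: F1.

F1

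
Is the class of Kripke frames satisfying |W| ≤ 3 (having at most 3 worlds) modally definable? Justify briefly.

Any modally definable frame class is closed under disjoint unions.
Any modal formula valid on each of 4 disjoint one-world frames is valid on their disjoint union (validity is preserved under disjoint unions). Each one-world frame has |W|=1≤3, but the union has |W|=4.
So no modal formula (or set of formulas) defines exactly the |W|≤3 frames.

No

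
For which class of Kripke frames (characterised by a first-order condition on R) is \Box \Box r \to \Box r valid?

Density

This is the C4 axiom.
Its frame correspondent is density — \forall x \forall y (Rxy \to \exists z (Rxz \wedge Rzy)).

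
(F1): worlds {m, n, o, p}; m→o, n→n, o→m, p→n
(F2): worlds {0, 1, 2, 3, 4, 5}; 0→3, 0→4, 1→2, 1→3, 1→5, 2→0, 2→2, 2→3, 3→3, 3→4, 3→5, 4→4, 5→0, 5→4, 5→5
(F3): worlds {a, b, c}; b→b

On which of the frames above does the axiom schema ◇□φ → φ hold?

(F3)

The schema corresponds to symmetry: ∀x ∀y (Rxy → Ryx).
(F1): fails — Rpn but not Rnp.
(F2): fails — R34 but not R43.
(F3): satisfies the condition.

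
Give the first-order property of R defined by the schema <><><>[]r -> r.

This is a Sahlqvist (Geach-type) schema ◇^3□^1r → □^0◇^0r.
Minimal-valuation argument: fix x; take any y with xR^3y and any z with xR^0z. Set V(r) to the set of worlds R-reachable from y in exactly 1 step. Then □^1r holds at y, so the antecedent holds at x; validity forces ◇^0r at z, giving a w with zR^0w and yR^1w.
First-order correspondent: forall x forall y (x R^3 y -> exists w (yRw & x = w)).

forall x forall y (x R^3 y -> exists w (yRw & x = w))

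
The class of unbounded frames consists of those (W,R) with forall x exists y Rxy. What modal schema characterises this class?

□q → ◇q

A defining formula is □q → ◇q (the D axiom).
Suppose □q→◇q is valid. At any x set V(q)=W. Then □q at x, so ◇q at x, so x has a successor.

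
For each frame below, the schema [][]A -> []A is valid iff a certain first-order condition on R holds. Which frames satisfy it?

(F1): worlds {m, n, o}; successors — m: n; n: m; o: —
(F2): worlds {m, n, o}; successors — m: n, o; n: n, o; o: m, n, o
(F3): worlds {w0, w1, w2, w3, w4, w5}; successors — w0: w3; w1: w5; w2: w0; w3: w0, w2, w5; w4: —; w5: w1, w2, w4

Frame correspondent (Sahlqvist): forall x forall y (Rxy -> exists z (Rxz & Rzy)) — i.e. density.
(F1): fails — Rnm but no z with Rnz and Rzm.
(F2): condition met.
(F3): fails — Rw1w5 but no z with Rw1z and Rzw5.
Valid on: (F2).

(F2)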